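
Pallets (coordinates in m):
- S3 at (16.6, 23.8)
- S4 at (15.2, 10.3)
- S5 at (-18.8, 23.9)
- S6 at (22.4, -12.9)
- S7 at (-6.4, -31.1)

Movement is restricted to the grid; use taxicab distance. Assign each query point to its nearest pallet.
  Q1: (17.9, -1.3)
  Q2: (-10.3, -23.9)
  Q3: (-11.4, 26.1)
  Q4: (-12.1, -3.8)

Q1 at (17.9, -1.3):
  S3: |-1.3| + |25.1| = 1.3 + 25.1 = 26.4000 m
  S4: |-2.7| + |11.6| = 2.7 + 11.6 = 14.3000 m
  S5: |-36.7| + |25.2| = 36.7 + 25.2 = 61.9000 m
  S6: |4.5| + |-11.6| = 4.5 + 11.6 = 16.1000 m
  S7: |-24.3| + |-29.8| = 24.3 + 29.8 = 54.1000 m
  → nearest: S4 (14.3000 m)
Q2 at (-10.3, -23.9):
  S3: |26.9| + |47.7| = 26.9 + 47.7 = 74.6000 m
  S4: |25.5| + |34.2| = 25.5 + 34.2 = 59.7000 m
  S5: |-8.5| + |47.8| = 8.5 + 47.8 = 56.3000 m
  S6: |32.7| + |11.0| = 32.7 + 11.0 = 43.7000 m
  S7: |3.9| + |-7.2| = 3.9 + 7.2 = 11.1000 m
  → nearest: S7 (11.1000 m)
Q3 at (-11.4, 26.1):
  S3: |28.0| + |-2.3| = 28.0 + 2.3 = 30.3000 m
  S4: |26.6| + |-15.8| = 26.6 + 15.8 = 42.4000 m
  S5: |-7.4| + |-2.2| = 7.4 + 2.2 = 9.6000 m
  S6: |33.8| + |-39.0| = 33.8 + 39.0 = 72.8000 m
  S7: |5.0| + |-57.2| = 5.0 + 57.2 = 62.2000 m
  → nearest: S5 (9.6000 m)
Q4 at (-12.1, -3.8):
  S3: |28.7| + |27.6| = 28.7 + 27.6 = 56.3000 m
  S4: |27.3| + |14.1| = 27.3 + 14.1 = 41.4000 m
  S5: |-6.7| + |27.7| = 6.7 + 27.7 = 34.4000 m
  S6: |34.5| + |-9.1| = 34.5 + 9.1 = 43.6000 m
  S7: |5.7| + |-27.3| = 5.7 + 27.3 = 33.0000 m
  → nearest: S7 (33.0000 m)

Q1→S4; Q2→S7; Q3→S5; Q4→S7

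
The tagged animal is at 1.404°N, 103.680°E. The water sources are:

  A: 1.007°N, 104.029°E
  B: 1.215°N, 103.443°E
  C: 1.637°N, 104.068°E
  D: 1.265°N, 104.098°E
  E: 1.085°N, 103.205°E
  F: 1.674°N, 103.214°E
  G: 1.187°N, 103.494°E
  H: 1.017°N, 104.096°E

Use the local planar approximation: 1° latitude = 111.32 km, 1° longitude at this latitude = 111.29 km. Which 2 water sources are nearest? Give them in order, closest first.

Distances from 1.404°N, 103.680°E:
A: 58.836 km
B: 33.739 km
C: 50.372 km
D: 49.025 km
E: 63.683 km
F: 59.941 km
G: 31.812 km
H: 63.240 km
Sorted: G (31.812 km) < B (33.739 km) < D (49.025 km) < C (50.372 km) < …

G, B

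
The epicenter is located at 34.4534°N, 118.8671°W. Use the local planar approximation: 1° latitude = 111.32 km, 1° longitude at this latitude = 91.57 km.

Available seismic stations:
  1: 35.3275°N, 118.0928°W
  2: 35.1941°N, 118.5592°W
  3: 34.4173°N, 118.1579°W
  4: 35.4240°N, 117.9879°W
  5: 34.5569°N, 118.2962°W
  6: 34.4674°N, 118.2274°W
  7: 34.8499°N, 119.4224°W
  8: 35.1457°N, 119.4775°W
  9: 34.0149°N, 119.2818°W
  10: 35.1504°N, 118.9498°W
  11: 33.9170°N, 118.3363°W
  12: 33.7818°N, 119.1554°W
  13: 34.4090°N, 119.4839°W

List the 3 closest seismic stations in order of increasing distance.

Distances from 34.4534°N, 118.8671°W:
1: √((0.8741·111.32)² + (0.7743·91.57)²) = √(9468.226438 + 5027.185919) = 120.3969 km
2: √((0.7407·111.32)² + (0.3079·91.57)²) = √(6798.781510 + 794.924361) = 87.1419 km
3: √((-0.0361·111.32)² + (0.7092·91.57)²) = √(16.149564 + 4217.391149) = 65.0657 km
4: √((0.9706·111.32)² + (0.8792·91.57)²) = √(11674.195699 + 6481.593454) = 134.7434 km
5: √((0.1035·111.32)² + (0.5709·91.57)²) = √(132.747727 + 2732.917454) = 53.5319 km
6: √((0.0140·111.32)² + (0.6397·91.57)²) = √(2.428860 + 3431.303473) = 58.5981 km
7: √((0.3965·111.32)² + (-0.5553·91.57)²) = √(1948.196589 + 2585.602597) = 67.3335 km
8: √((0.6923·111.32)² + (-0.6104·91.57)²) = √(5939.297211 + 3124.175903) = 95.2023 km
9: √((-0.4385·111.32)² + (-0.4147·91.57)²) = √(2382.789023 + 1442.030676) = 61.8451 km
10: √((0.6970·111.32)² + (-0.0827·91.57)²) = √(6020.214307 + 57.347891) = 77.9587 km
11: √((-0.5364·111.32)² + (0.5308·91.57)²) = √(3565.528676 + 2362.480632) = 76.9936 km
12: √((-0.6716·111.32)² + (-0.2883·91.57)²) = √(5589.433201 + 696.940517) = 79.2867 km
13: √((-0.0444·111.32)² + (-0.6168·91.57)²) = √(24.429374 + 3190.032873) = 56.6962 km
Sorted: 5 (53.5319 km) < 13 (56.6962 km) < 6 (58.5981 km) < 9 (61.8451 km) < 3 (65.0657 km) < …

5, 13, 6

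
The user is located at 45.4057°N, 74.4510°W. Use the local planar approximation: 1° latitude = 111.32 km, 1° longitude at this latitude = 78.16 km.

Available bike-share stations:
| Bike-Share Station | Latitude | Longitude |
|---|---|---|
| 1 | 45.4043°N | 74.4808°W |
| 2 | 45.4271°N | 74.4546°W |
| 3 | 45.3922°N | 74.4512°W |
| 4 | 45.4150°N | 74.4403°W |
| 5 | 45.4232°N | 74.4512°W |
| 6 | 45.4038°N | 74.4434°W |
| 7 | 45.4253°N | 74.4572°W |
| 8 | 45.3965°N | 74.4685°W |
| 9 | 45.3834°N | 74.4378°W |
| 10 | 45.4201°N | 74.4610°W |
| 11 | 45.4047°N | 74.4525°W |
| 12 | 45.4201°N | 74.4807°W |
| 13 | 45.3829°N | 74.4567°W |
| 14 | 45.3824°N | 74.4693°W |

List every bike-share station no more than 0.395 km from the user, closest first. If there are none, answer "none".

11

Distances from 45.4057°N, 74.4510°W:
1: 2.3344 km
2: 2.3988 km
3: 1.5029 km
4: 1.3309 km
5: 1.9482 km
6: 0.6305 km
7: 2.2350 km
8: 1.7087 km
9: 2.6883 km
10: 1.7834 km
11: 0.1617 km
12: 2.8210 km
13: 2.5769 km
14: 2.9620 km
Threshold 0.395 km: 11 (0.1617 km) is within range.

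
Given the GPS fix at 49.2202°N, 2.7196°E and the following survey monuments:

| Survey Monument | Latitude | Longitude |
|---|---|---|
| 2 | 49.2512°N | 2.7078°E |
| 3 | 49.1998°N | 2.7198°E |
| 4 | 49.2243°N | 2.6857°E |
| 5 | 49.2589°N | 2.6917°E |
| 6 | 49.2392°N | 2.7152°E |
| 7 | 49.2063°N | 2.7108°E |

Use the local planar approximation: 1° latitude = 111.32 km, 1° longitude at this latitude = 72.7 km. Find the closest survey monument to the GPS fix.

Distances from 49.2202°N, 2.7196°E:
2: √((0.0310·111.32)² + (-0.0118·72.7)²) = √(11.908849 + 0.735924) = 3.5559 km
3: √((-0.0204·111.32)² + (0.0002·72.7)²) = √(5.157114 + 0.000211) = 2.2710 km
4: √((0.0041·111.32)² + (-0.0339·72.7)²) = √(0.208312 + 6.073908) = 2.5064 km
5: √((0.0387·111.32)² + (-0.0279·72.7)²) = √(18.559588 + 4.114123) = 4.7617 km
6: √((0.0190·111.32)² + (-0.0044·72.7)²) = √(4.473563 + 0.102323) = 2.1391 km
7: √((-0.0139·111.32)² + (-0.0088·72.7)²) = √(2.394286 + 0.409293) = 1.6744 km
Minimum: 7 at 1.6744 km.

7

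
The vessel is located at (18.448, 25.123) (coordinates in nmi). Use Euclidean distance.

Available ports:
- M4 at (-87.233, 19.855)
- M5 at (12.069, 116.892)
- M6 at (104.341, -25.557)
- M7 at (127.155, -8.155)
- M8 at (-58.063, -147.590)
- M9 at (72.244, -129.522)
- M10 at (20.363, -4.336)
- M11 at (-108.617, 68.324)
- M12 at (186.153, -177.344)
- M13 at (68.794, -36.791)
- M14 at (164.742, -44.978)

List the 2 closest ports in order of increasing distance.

M10, M13

Distances from (18.448, 25.123):
M4: 105.812 nmi
M5: 91.990 nmi
M6: 99.730 nmi
M7: 113.687 nmi
M8: 188.901 nmi
M9: 163.735 nmi
M10: 29.521 nmi
M11: 134.208 nmi
M12: 262.903 nmi
M13: 79.800 nmi
M14: 162.222 nmi
Sorted: M10 (29.521 nmi) < M13 (79.800 nmi) < M5 (91.990 nmi) < M6 (99.730 nmi) < …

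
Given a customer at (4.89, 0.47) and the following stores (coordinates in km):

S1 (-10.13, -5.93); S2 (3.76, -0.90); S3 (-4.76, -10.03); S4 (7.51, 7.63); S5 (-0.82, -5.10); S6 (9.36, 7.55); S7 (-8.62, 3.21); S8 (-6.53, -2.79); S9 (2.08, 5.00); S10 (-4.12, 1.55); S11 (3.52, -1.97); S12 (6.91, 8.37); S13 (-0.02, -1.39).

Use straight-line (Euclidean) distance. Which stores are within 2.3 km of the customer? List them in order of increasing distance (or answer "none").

S2

Distances from (4.89, 0.47):
S1: √((-15.02)² + (-6.40)²) = √(225.6004 + 40.9600) = 16.33 km
S2: √((-1.13)² + (-1.37)²) = √(1.2769 + 1.8769) = 1.78 km
S3: √((-9.65)² + (-10.50)²) = √(93.1225 + 110.2500) = 14.26 km
S4: √((2.62)² + (7.16)²) = √(6.8644 + 51.2656) = 7.62 km
S5: √((-5.71)² + (-5.57)²) = √(32.6041 + 31.0249) = 7.98 km
S6: √((4.47)² + (7.08)²) = √(19.9809 + 50.1264) = 8.37 km
S7: √((-13.51)² + (2.74)²) = √(182.5201 + 7.5076) = 13.79 km
S8: √((-11.42)² + (-3.26)²) = √(130.4164 + 10.6276) = 11.88 km
S9: √((-2.81)² + (4.53)²) = √(7.8961 + 20.5209) = 5.33 km
S10: √((-9.01)² + (1.08)²) = √(81.1801 + 1.1664) = 9.07 km
S11: √((-1.37)² + (-2.44)²) = √(1.8769 + 5.9536) = 2.80 km
S12: √((2.02)² + (7.90)²) = √(4.0804 + 62.4100) = 8.15 km
S13: √((-4.91)² + (-1.86)²) = √(24.1081 + 3.4596) = 5.25 km
Threshold 2.3 km: S2 (1.78 km) is within range.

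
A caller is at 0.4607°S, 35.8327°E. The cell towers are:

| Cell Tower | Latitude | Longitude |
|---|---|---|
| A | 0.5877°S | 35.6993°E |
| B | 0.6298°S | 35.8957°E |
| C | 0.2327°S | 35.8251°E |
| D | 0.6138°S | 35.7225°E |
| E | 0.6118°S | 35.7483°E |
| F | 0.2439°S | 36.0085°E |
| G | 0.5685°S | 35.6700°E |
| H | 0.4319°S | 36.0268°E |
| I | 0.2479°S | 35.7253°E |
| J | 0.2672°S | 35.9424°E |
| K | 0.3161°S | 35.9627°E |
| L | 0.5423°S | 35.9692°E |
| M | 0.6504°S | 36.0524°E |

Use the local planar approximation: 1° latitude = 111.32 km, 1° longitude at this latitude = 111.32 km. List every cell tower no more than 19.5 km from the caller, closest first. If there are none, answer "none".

Distances from 0.4607°S, 35.8327°E:
A: √((-0.1270·111.32)² + (-0.1334·111.32)²) = √(199.872865 + 220.525114) = 20.5036 km
B: √((-0.1691·111.32)² + (0.0630·111.32)²) = √(354.350957 + 49.184413) = 20.0882 km
C: √((0.2280·111.32)² + (-0.0076·111.32)²) = √(644.193131 + 0.715770) = 25.3951 km
D: √((-0.1531·111.32)² + (-0.1102·111.32)²) = √(290.466985 + 150.490673) = 20.9990 km
E: √((-0.1511·111.32)² + (-0.0844·111.32)²) = √(282.927605 + 88.273691) = 19.2666 km
F: √((0.2168·111.32)² + (0.1758·111.32)²) = √(582.458451 + 382.987092) = 31.0716 km
G: √((-0.1078·111.32)² + (-0.1627·111.32)²) = √(144.007104 + 328.035995) = 21.7266 km
H: √((0.0288·111.32)² + (0.1941·111.32)²) = √(10.278539 + 466.871610) = 21.8438 km
I: √((0.2128·111.32)² + (-0.1074·111.32)²) = √(561.163794 + 142.940388) = 26.5350 km
J: √((0.1935·111.32)² + (0.1097·111.32)²) = √(463.989694 + 149.128157) = 24.7612 km
K: √((0.1446·111.32)² + (0.1300·111.32)²) = √(259.109288 + 209.427207) = 21.6457 km
L: √((-0.0816·111.32)² + (0.1365·111.32)²) = √(82.513824 + 230.893495) = 17.7033 km
M: √((-0.1897·111.32)² + (0.2197·111.32)²) = √(445.944752 + 598.145045) = 32.3124 km
Threshold 19.5 km: L (17.7033 km), E (19.2666 km) are within range.

L, E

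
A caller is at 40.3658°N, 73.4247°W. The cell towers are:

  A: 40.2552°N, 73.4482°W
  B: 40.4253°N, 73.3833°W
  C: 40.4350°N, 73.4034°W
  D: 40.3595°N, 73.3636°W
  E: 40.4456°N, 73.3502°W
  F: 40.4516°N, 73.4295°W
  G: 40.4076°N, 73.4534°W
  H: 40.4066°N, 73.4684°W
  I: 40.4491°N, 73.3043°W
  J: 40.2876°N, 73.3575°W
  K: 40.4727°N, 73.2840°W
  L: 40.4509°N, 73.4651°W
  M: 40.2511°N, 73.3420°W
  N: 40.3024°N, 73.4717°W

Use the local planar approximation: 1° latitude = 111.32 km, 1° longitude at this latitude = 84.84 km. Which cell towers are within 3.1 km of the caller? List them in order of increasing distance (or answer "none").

Distances from 40.3658°N, 73.4247°W:
A: √((-0.1106·111.32)² + (-0.0235·84.84)²) = √(151.585147 + 3.974999) = 12.4724 km
B: √((0.0595·111.32)² + (0.0414·84.84)²) = √(43.871282 + 12.336785) = 7.4972 km
C: √((0.0692·111.32)² + (0.0213·84.84)²) = √(59.341509 + 3.265581) = 7.9125 km
D: √((-0.0063·111.32)² + (0.0611·84.84)²) = √(0.491844 + 26.870995) = 5.2310 km
E: √((0.0798·111.32)² + (0.0745·84.84)²) = √(78.913658 + 39.949732) = 10.9024 km
F: √((0.0858·111.32)² + (-0.0048·84.84)²) = √(91.226491 + 0.165838) = 9.5599 km
G: √((0.0418·111.32)² + (-0.0287·84.84)²) = √(21.652047 + 5.928777) = 5.2517 km
H: √((0.0408·111.32)² + (-0.0437·84.84)²) = √(20.628456 + 13.745616) = 5.8629 km
I: √((0.0833·111.32)² + (0.1204·84.84)²) = √(85.987713 + 104.340832) = 13.7960 km
J: √((-0.0782·111.32)² + (0.0672·84.84)²) = √(75.780925 + 32.504229) = 10.4060 km
K: √((0.1069·111.32)² + (0.1407·84.84)²) = √(141.612570 + 142.491683) = 16.8554 km
L: √((0.0851·111.32)² + (-0.0404·84.84)²) = √(89.744019 + 11.748003) = 10.0743 km
M: √((-0.1147·111.32)² + (0.0827·84.84)²) = √(163.032141 + 49.228017) = 14.5692 km
N: √((-0.0634·111.32)² + (-0.0470·84.84)²) = √(49.810960 + 15.899997) = 8.1062 km
Threshold 3.1 km: none within range.

none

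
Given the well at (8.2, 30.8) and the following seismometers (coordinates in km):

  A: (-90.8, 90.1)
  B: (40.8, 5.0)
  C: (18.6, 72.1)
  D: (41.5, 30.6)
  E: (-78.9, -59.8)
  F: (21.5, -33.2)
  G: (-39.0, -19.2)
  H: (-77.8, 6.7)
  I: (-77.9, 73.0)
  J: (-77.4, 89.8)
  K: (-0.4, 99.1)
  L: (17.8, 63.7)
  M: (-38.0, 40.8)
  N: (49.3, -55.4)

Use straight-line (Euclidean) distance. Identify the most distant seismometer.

Distances from (8.2, 30.8):
A: 115.40 km
B: 41.57 km
C: 42.59 km
D: 33.30 km
E: 125.68 km
F: 65.37 km
G: 68.76 km
H: 89.31 km
I: 95.89 km
J: 103.96 km
K: 68.84 km
L: 34.27 km
M: 47.27 km
N: 95.50 km
Maximum: E at 125.68 km.

E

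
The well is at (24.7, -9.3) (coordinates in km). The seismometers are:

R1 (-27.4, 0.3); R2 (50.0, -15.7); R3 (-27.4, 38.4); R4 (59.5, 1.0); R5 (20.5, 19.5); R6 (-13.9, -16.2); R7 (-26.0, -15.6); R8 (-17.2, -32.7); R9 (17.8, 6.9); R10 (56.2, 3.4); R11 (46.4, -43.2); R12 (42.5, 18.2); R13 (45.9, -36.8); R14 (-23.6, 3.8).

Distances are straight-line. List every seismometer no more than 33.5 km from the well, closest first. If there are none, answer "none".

R9, R2, R5, R12

Distances from (24.7, -9.3):
R1: 53.0 km
R2: 26.1 km
R3: 70.6 km
R4: 36.3 km
R5: 29.1 km
R6: 39.2 km
R7: 51.1 km
R8: 48.0 km
R9: 17.6 km
R10: 34.0 km
R11: 40.3 km
R12: 32.8 km
R13: 34.7 km
R14: 50.0 km
Threshold 33.5 km: R9 (17.6 km), R2 (26.1 km), R5 (29.1 km), R12 (32.8 km) are within range.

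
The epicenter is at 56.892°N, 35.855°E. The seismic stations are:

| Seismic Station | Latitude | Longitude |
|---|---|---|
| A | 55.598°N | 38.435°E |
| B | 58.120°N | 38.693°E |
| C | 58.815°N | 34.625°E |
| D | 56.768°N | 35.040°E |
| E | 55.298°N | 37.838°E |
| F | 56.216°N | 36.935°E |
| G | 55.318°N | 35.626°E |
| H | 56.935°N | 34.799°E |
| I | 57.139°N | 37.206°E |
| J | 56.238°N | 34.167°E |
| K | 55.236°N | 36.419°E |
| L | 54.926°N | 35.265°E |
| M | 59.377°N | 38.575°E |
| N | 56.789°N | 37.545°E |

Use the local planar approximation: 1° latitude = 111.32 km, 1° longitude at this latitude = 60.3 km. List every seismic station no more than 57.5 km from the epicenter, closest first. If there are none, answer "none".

Distances from 56.892°N, 35.855°E:
A: √((-1.294·111.32)² + (2.580·60.3)²) = √(20749.84935 + 24203.26948) = 212.022 km
B: √((1.228·111.32)² + (2.838·60.3)²) = √(18687.15246 + 29285.95607) = 219.028 km
C: √((1.923·111.32)² + (-1.230·60.3)²) = √(45825.26275 + 5501.04056) = 226.553 km
D: √((-0.124·111.32)² + (-0.815·60.3)²) = √(190.54158 + 2415.18188) = 51.046 km
E: √((-1.594·111.32)² + (1.983·60.3)²) = √(31486.40153 + 14298.15671) = 213.973 km
F: √((-0.676·111.32)² + (1.080·60.3)²) = √(5662.91167 + 4241.13538) = 99.519 km
G: √((-1.574·111.32)² + (-0.229·60.3)²) = √(30701.23538 + 190.68020) = 175.761 km
H: √((0.043·111.32)² + (-1.056·60.3)²) = √(22.91307 + 4054.73486) = 63.856 km
I: √((0.247·111.32)² + (1.351·60.3)²) = √(756.03222 + 6636.59510) = 85.980 km
J: √((-0.654·111.32)² + (-1.688·60.3)²) = √(5300.31758 + 10360.47122) = 125.143 km
K: √((-1.656·111.32)² + (0.564·60.3)²) = √(33983.41822 + 1156.62568) = 187.457 km
L: √((-1.966·111.32)² + (-0.590·60.3)²) = √(47897.56355 + 1265.72293) = 221.728 km
M: √((2.485·111.32)² + (2.720·60.3)²) = √(76524.26755 + 26901.24826) = 321.598 km
N: √((-0.103·111.32)² + (1.690·60.3)²) = √(131.46824 + 10385.03665) = 102.550 km
Threshold 57.5 km: D (51.046 km) is within range.

D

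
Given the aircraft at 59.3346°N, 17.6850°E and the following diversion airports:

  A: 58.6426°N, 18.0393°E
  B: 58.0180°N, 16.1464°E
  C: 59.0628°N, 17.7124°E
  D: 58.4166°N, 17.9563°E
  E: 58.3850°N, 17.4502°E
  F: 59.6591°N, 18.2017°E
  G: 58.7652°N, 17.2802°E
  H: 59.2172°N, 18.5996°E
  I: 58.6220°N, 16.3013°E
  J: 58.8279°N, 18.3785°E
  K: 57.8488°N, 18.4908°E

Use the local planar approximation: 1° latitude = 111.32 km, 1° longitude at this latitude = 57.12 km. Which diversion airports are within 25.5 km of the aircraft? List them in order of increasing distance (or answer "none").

Distances from 59.3346°N, 17.6850°E:
A: √((-0.6920·111.32)² + (0.3543·57.12)²) = √(5934.150878 + 409.561101) = 79.6474 km
B: √((-1.3166·111.32)² + (-1.5386·57.12)²) = √(21480.980301 + 7723.743696) = 170.8939 km
C: √((-0.2718·111.32)² + (0.0274·57.12)²) = √(915.472494 + 2.449500) = 30.2972 km
D: √((-0.9180·111.32)² + (0.2713·57.12)²) = √(10443.155812 + 240.146347) = 103.3601 km
E: √((-0.9496·111.32)² + (-0.2348·57.12)²) = √(11174.492471 + 179.875735) = 106.5569 km
F: √((0.3245·111.32)² + (0.5167·57.12)²) = √(1304.895693 + 871.070529) = 46.6473 km
G: √((-0.5694·111.32)² + (-0.4048·57.12)²) = √(4017.735302 + 534.635023) = 67.4713 km
H: √((-0.1174·111.32)² + (0.9146·57.12)²) = √(170.797925 + 2729.221549) = 53.8518 km
I: √((-0.7126·111.32)² + (-1.3837·57.12)²) = √(6292.714544 + 6246.838517) = 111.9801 km
J: √((-0.5067·111.32)² + (0.6935·57.12)²) = √(3181.619237 + 1569.167586) = 68.9260 km
K: √((-1.4858·111.32)² + (0.8058·57.12)²) = √(27356.913885 + 2118.511977) = 171.6841 km
Threshold 25.5 km: none within range.

none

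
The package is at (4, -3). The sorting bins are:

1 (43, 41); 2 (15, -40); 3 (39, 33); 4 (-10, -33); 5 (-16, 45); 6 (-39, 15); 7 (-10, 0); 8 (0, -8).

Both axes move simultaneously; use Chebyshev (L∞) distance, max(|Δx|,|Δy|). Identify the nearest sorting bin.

8

Distances from (4, -3):
1: 44
2: 37
3: 36
4: 30
5: 48
6: 43
7: 14
8: 5
Minimum: 8 at 5.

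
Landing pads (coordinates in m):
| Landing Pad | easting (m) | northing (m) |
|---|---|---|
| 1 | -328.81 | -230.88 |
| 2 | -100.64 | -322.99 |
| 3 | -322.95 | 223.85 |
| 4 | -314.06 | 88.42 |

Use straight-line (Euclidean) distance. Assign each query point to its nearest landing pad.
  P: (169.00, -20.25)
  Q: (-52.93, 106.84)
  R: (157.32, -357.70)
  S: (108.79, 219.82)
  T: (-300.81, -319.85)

P→2; Q→4; R→2; S→3; T→1

P at (169.00, -20.25):
  1: √((-497.81)² + (-210.63)²) = √(247814.7961 + 44364.9969) = 540.54 m
  2: √((-269.64)² + (-302.74)²) = √(72705.7296 + 91651.5076) = 405.41 m
  3: √((-491.95)² + (244.10)²) = √(242014.8025 + 59584.8100) = 549.18 m
  4: √((-483.06)² + (108.67)²) = √(233346.9636 + 11809.1689) = 495.13 m
  → nearest: 2 (405.41 m)
Q at (-52.93, 106.84):
  1: √((-275.88)² + (-337.72)²) = √(76109.7744 + 114054.7984) = 436.08 m
  2: √((-47.71)² + (-429.83)²) = √(2276.2441 + 184753.8289) = 432.47 m
  3: √((-270.02)² + (117.01)²) = √(72910.8004 + 13691.3401) = 294.28 m
  4: √((-261.13)² + (-18.42)²) = √(68188.8769 + 339.2964) = 261.78 m
  → nearest: 4 (261.78 m)
R at (157.32, -357.70):
  1: √((-486.13)² + (126.82)²) = √(236322.3769 + 16083.3124) = 502.40 m
  2: √((-257.96)² + (34.71)²) = √(66543.3616 + 1204.7841) = 260.28 m
  3: √((-480.27)² + (581.55)²) = √(230659.2729 + 338200.4025) = 754.23 m
  4: √((-471.38)² + (446.12)²) = √(222199.1044 + 199023.0544) = 649.02 m
  → nearest: 2 (260.28 m)
S at (108.79, 219.82):
  1: √((-437.60)² + (-450.70)²) = √(191493.7600 + 203130.4900) = 628.19 m
  2: √((-209.43)² + (-542.81)²) = √(43860.9249 + 294642.6961) = 581.81 m
  3: √((-431.74)² + (4.03)²) = √(186399.4276 + 16.2409) = 431.76 m
  4: √((-422.85)² + (-131.40)²) = √(178802.1225 + 17265.9600) = 442.80 m
  → nearest: 3 (431.76 m)
T at (-300.81, -319.85):
  1: √((-28.00)² + (88.97)²) = √(784.0000 + 7915.6609) = 93.27 m
  2: √((200.17)² + (-3.14)²) = √(40068.0289 + 9.8596) = 200.19 m
  3: √((-22.14)² + (543.70)²) = √(490.1796 + 295609.6900) = 544.15 m
  4: √((-13.25)² + (408.27)²) = √(175.5625 + 166684.3929) = 408.48 m
  → nearest: 1 (93.27 m)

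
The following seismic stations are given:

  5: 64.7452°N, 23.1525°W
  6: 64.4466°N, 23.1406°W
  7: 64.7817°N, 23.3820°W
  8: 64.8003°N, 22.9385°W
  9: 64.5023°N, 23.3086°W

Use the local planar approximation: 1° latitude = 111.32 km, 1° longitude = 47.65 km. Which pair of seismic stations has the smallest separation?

Pairwise distances:
6–9: 10.1257 km
5–7: 11.6661 km
5–8: 11.8997 km
7–8: 21.2340 km
5–9: 28.0440 km
7–9: 31.2988 km
5–6: 33.2450 km
8–9: 37.5696 km
6–7: 39.0365 km
6–8: 40.5344 km
Closest pair: 6–9 at 10.1257 km.

6 and 9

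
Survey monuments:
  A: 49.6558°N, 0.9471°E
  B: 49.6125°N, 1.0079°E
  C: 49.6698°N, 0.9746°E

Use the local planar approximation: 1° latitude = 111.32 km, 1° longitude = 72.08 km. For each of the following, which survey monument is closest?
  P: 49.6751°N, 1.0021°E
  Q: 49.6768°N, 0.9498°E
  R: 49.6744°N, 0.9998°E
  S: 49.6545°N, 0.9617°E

P→C; Q→C; R→C; S→A

P at 49.6751°N, 1.0021°E:
  A: √((-0.0193·111.32)² + (-0.0550·72.08)²) = √(4.615949 + 15.716467) = 4.5091 km
  B: √((-0.0626·111.32)² + (0.0058·72.08)²) = √(48.561832 + 0.174778) = 6.9812 km
  C: √((-0.0053·111.32)² + (-0.0275·72.08)²) = √(0.348095 + 3.929117) = 2.0681 km
  → nearest: C (2.0681 km)
Q at 49.6768°N, 0.9498°E:
  A: √((-0.0210·111.32)² + (-0.0027·72.08)²) = √(5.464935 + 0.037875) = 2.3458 km
  B: √((-0.0643·111.32)² + (0.0581·72.08)²) = √(51.235189 + 17.538071) = 8.2930 km
  C: √((-0.0070·111.32)² + (0.0248·72.08)²) = √(0.607215 + 3.195457) = 1.9500 km
  → nearest: C (1.9500 km)
R at 49.6744°N, 0.9998°E:
  A: √((-0.0186·111.32)² + (-0.0527·72.08)²) = √(4.287186 + 14.429484) = 4.3263 km
  B: √((-0.0619·111.32)² + (0.0081·72.08)²) = √(47.481857 + 0.340878) = 6.9154 km
  C: √((-0.0046·111.32)² + (-0.0252·72.08)²) = √(0.262218 + 3.299367) = 1.8872 km
  → nearest: C (1.8872 km)
S at 49.6545°N, 0.9617°E:
  A: √((0.0013·111.32)² + (-0.0146·72.08)²) = √(0.020943 + 1.107478) = 1.0623 km
  B: √((-0.0420·111.32)² + (0.0462·72.08)²) = √(21.859739 + 11.089539) = 5.7401 km
  C: √((0.0153·111.32)² + (0.0129·72.08)²) = √(2.900877 + 0.864588) = 1.9405 km
  → nearest: A (1.0623 km)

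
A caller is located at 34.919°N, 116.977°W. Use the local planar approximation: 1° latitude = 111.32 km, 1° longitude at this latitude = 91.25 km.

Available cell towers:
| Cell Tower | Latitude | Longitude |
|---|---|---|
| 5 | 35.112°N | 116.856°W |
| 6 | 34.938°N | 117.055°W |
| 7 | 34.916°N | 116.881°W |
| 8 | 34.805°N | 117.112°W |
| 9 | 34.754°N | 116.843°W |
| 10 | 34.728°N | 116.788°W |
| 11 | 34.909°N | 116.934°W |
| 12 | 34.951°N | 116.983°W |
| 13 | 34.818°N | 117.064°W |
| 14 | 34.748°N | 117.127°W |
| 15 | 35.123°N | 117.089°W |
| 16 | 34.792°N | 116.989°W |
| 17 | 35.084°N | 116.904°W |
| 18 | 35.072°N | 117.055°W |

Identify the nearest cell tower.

Distances from 34.919°N, 116.977°W:
5: √((0.193·111.32)² + (0.121·91.25)²) = √(461.59491 + 121.90920) = 24.156 km
6: √((0.019·111.32)² + (-0.078·91.25)²) = √(4.47356 + 50.65881) = 7.425 km
7: √((-0.003·111.32)² + (0.096·91.25)²) = √(0.11153 + 76.73760) = 8.766 km
8: √((-0.114·111.32)² + (-0.135·91.25)²) = √(161.04828 + 151.75160) = 17.686 km
9: √((-0.165·111.32)² + (0.134·91.25)²) = √(337.37608 + 149.51176) = 22.066 km
10: √((-0.191·111.32)² + (0.189·91.25)²) = √(452.07775 + 297.43314) = 27.377 km
11: √((-0.010·111.32)² + (0.043·91.25)²) = √(1.23921 + 15.39581) = 4.079 km
12: √((0.032·111.32)² + (-0.006·91.25)²) = √(12.68955 + 0.29976) = 3.604 km
13: √((-0.101·111.32)² + (-0.087·91.25)²) = √(126.41224 + 63.02375) = 13.764 km
14: √((-0.171·111.32)² + (-0.150·91.25)²) = √(362.35864 + 187.34766) = 23.446 km
15: √((0.204·111.32)² + (-0.112·91.25)²) = √(515.71140 + 104.44840) = 24.903 km
16: √((-0.127·111.32)² + (-0.012·91.25)²) = √(199.87286 + 1.19903) = 14.180 km
17: √((0.165·111.32)² + (0.073·91.25)²) = √(337.37608 + 44.37225) = 19.538 km
18: √((0.153·111.32)² + (-0.078·91.25)²) = √(290.08766 + 50.65881) = 18.459 km
Minimum: 12 at 3.604 km.

12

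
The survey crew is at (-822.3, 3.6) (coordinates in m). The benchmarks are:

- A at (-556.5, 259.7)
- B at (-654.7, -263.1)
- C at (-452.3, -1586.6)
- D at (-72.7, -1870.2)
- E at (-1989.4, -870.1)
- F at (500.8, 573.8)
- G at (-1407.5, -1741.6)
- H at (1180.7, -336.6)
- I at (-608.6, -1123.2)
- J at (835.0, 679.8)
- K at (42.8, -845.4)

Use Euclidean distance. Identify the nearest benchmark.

Distances from (-822.3, 3.6):
A: 369.1 m
B: 315.0 m
C: 1632.7 m
D: 2018.2 m
E: 1457.9 m
F: 1440.7 m
G: 1840.7 m
H: 2031.7 m
I: 1146.9 m
J: 1789.9 m
K: 1212.1 m
Minimum: B at 315.0 m.

B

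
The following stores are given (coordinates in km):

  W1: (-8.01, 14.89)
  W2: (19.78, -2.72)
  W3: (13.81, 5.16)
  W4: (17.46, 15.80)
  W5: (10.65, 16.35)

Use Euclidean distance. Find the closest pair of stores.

Pairwise distances:
W1–W2: √((27.79)² + (-17.61)²) = √(772.2841 + 310.1121) = 32.90 km
W1–W3: √((21.82)² + (-9.73)²) = √(476.1124 + 94.6729) = 23.89 km
W1–W4: √((25.47)² + (0.91)²) = √(648.7209 + 0.8281) = 25.49 km
W1–W5: √((18.66)² + (1.46)²) = √(348.1956 + 2.1316) = 18.72 km
W2–W3: √((-5.97)² + (7.88)²) = √(35.6409 + 62.0944) = 9.89 km
W2–W4: √((-2.32)² + (18.52)²) = √(5.3824 + 342.9904) = 18.66 km
W2–W5: √((-9.13)² + (19.07)²) = √(83.3569 + 363.6649) = 21.14 km
W3–W4: √((3.65)² + (10.64)²) = √(13.3225 + 113.2096) = 11.25 km
W3–W5: √((-3.16)² + (11.19)²) = √(9.9856 + 125.2161) = 11.63 km
W4–W5: √((-6.81)² + (0.55)²) = √(46.3761 + 0.3025) = 6.83 km
Closest pair: W4–W5 at 6.83 km.

W4 and W5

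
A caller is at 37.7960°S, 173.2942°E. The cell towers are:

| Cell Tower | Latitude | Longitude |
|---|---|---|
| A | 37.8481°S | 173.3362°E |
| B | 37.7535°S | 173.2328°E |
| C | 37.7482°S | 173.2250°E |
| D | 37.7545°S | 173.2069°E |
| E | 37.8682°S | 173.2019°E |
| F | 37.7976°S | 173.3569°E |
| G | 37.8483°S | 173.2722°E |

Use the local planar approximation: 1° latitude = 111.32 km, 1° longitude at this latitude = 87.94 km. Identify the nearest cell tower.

Distances from 37.7960°S, 173.2942°E:
A: √((-0.0521·111.32)² + (0.0420·87.94)²) = √(33.637355 + 13.641795) = 6.8760 km
B: √((0.0425·111.32)² + (-0.0614·87.94)²) = √(22.383307 + 29.154773) = 7.1790 km
C: √((0.0478·111.32)² + (-0.0692·87.94)²) = √(28.314063 + 37.032677) = 8.0837 km
D: √((0.0415·111.32)² + (-0.0873·87.94)²) = √(21.342367 + 58.938816) = 8.9600 km
E: √((-0.0722·111.32)² + (-0.0923·87.94)²) = √(64.598256 + 65.883449) = 11.4229 km
F: √((-0.0016·111.32)² + (0.0627·87.94)²) = √(0.031724 + 30.402409) = 5.5167 km
G: √((-0.0523·111.32)² + (-0.0220·87.94)²) = √(33.896103 + 3.742987) = 6.1351 km
Minimum: F at 5.5167 km.

F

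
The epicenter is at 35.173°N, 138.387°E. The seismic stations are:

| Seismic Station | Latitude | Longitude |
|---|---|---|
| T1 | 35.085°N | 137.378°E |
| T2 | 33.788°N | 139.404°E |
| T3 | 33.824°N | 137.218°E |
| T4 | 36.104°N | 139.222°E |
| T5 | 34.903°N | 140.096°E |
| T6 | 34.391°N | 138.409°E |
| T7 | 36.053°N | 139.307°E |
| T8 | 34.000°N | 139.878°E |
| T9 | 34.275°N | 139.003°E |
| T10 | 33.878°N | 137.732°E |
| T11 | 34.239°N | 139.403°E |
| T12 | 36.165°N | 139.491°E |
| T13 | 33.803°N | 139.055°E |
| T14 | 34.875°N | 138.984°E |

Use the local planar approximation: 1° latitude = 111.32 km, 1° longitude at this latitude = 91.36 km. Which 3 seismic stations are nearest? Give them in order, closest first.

Distances from 35.173°N, 138.387°E:
T1: √((-0.088·111.32)² + (-1.009·91.36)²) = √(95.96475 + 8497.56537) = 92.701 km
T2: √((-1.385·111.32)² + (1.017·91.36)²) = √(23770.91736 + 8632.84787) = 180.010 km
T3: √((-1.349·111.32)² + (-1.169·91.36)²) = √(22551.23313 + 11406.20582) = 184.275 km
T4: √((0.931·111.32)² + (0.835·91.36)²) = √(10741.02574 + 5819.49277) = 128.688 km
T5: √((-0.270·111.32)² + (1.709·91.36)²) = √(903.38718 + 24377.90090) = 159.001 km
T6: √((-0.782·111.32)² + (0.022·91.36)²) = √(7578.09249 + 4.03978) = 87.075 km
T7: √((0.880·111.32)² + (0.920·91.36)²) = √(9596.47507 + 7064.60422) = 129.078 km
T8: √((-1.173·111.32)² + (1.491·91.36)²) = √(17050.70810 + 18555.27814) = 188.695 km
T9: √((-0.898·111.32)² + (0.616·91.36)²) = √(9993.07320 + 3167.18627) = 114.718 km
T10: √((-1.295·111.32)² + (-0.655·91.36)²) = √(20781.93261 + 3580.92134) = 156.086 km
T11: √((-0.934·111.32)² + (1.016·91.36)²) = √(10810.35978 + 8615.87913) = 139.378 km
T12: √((0.992·111.32)² + (1.104·91.36)²) = √(12194.66122 + 10173.03008) = 149.558 km
T13: √((-1.370·111.32)² + (0.668·91.36)²) = √(23258.81207 + 3724.47537) = 164.266 km
T14: √((-0.298·111.32)² + (0.597·91.36)²) = √(1100.47181 + 2974.82104) = 63.838 km
Sorted: T14 (63.838 km) < T6 (87.075 km) < T1 (92.701 km) < T9 (114.718 km) < T4 (128.688 km) < …

T14, T6, T1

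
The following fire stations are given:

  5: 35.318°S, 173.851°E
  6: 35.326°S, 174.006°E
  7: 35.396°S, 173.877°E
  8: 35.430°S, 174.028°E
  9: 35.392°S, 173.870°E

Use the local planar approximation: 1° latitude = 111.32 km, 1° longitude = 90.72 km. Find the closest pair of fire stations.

7 and 9

Pairwise distances:
5–6: √((-0.008·111.32)² + (0.155·90.72)²) = √(0.79310 + 197.72859) = 14.090 km
5–7: √((-0.078·111.32)² + (0.026·90.72)²) = √(75.39379 + 5.56356) = 8.998 km
5–8: √((-0.112·111.32)² + (0.177·90.72)²) = √(155.44703 + 257.84138) = 20.329 km
5–9: √((-0.074·111.32)² + (0.019·90.72)²) = √(67.85937 + 2.97107) = 8.416 km
6–7: √((-0.070·111.32)² + (-0.129·90.72)²) = √(60.72150 + 136.95740) = 14.060 km
6–8: √((-0.104·111.32)² + (0.022·90.72)²) = √(134.03341 + 3.98338) = 11.748 km
6–9: √((-0.066·111.32)² + (-0.136·90.72)²) = √(53.98017 + 152.22427) = 14.360 km
7–8: √((-0.034·111.32)² + (0.151·90.72)²) = √(14.32532 + 187.65493) = 14.212 km
7–9: √((0.004·111.32)² + (-0.007·90.72)²) = √(0.19827 + 0.40328) = 0.776 km
8–9: √((0.038·111.32)² + (-0.158·90.72)²) = √(17.89425 + 205.45668) = 14.945 km
Closest pair: 7–9 at 0.776 km.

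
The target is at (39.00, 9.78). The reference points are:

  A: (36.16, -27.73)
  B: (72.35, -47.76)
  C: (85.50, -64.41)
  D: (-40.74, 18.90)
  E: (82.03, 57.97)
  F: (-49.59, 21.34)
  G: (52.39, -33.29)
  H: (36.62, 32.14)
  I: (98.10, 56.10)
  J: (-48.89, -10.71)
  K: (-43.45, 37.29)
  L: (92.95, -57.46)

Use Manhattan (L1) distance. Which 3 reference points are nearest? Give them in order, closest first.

H, A, G

Distances from (39.00, 9.78):
A: 40.35
B: 90.89
C: 120.69
D: 88.86
E: 91.22
F: 100.15
G: 56.46
H: 24.74
I: 105.42
J: 108.38
K: 109.96
L: 121.19
Sorted: H (24.74) < A (40.35) < G (56.46) < D (88.86) < B (90.89) < …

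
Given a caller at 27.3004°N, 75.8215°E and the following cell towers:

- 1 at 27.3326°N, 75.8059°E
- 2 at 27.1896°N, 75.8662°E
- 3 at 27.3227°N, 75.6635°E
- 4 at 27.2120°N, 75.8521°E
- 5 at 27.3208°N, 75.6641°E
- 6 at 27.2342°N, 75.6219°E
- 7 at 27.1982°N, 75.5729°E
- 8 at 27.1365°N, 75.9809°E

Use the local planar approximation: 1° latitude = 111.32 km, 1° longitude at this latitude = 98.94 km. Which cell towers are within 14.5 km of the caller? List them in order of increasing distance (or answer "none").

1, 4, 2

Distances from 27.3004°N, 75.8215°E:
1: 3.9027 km
2: 13.1032 km
3: 15.8284 km
4: 10.2959 km
5: 15.7379 km
6: 21.0786 km
7: 27.1002 km
8: 24.1168 km
Threshold 14.5 km: 1 (3.9027 km), 4 (10.2959 km), 2 (13.1032 km) are within range.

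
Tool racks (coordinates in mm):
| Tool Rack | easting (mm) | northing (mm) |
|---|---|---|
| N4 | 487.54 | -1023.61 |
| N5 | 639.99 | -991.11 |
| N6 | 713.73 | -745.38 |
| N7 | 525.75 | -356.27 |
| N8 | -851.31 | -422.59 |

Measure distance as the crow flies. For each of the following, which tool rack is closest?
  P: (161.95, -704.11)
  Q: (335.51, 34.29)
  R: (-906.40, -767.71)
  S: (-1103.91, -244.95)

P at (161.95, -704.11):
  N4: √((325.59)² + (-319.50)²) = √(106008.8481 + 102080.2500) = 456.17 mm
  N5: √((478.04)² + (-287.00)²) = √(228522.2416 + 82369.0000) = 557.58 mm
  N6: √((551.78)² + (-41.27)²) = √(304461.1684 + 1703.2129) = 553.32 mm
  N7: √((363.80)² + (347.84)²) = √(132350.4400 + 120992.6656) = 503.33 mm
  N8: √((-1013.26)² + (281.52)²) = √(1026695.8276 + 79253.5104) = 1051.64 mm
  → nearest: N4 (456.17 mm)
Q at (335.51, 34.29):
  N4: √((152.03)² + (-1057.90)²) = √(23113.1209 + 1119152.4100) = 1068.77 mm
  N5: √((304.48)² + (-1025.40)²) = √(92708.0704 + 1051445.1600) = 1069.65 mm
  N6: √((378.22)² + (-779.67)²) = √(143050.3684 + 607885.3089) = 866.57 mm
  N7: √((190.24)² + (-390.56)²) = √(36191.2576 + 152537.1136) = 434.43 mm
  N8: √((-1186.82)² + (-456.88)²) = √(1408541.7124 + 208739.3344) = 1271.72 mm
  → nearest: N7 (434.43 mm)
R at (-906.40, -767.71):
  N4: √((1393.94)² + (-255.90)²) = √(1943068.7236 + 65484.8100) = 1417.23 mm
  N5: √((1546.39)² + (-223.40)²) = √(2391322.0321 + 49907.5600) = 1562.44 mm
  N6: √((1620.13)² + (22.33)²) = √(2624821.2169 + 498.6289) = 1620.28 mm
  N7: √((1432.15)² + (411.44)²) = √(2051053.6225 + 169282.8736) = 1490.08 mm
  N8: √((55.09)² + (345.12)²) = √(3034.9081 + 119107.8144) = 349.49 mm
  → nearest: N8 (349.49 mm)
S at (-1103.91, -244.95):
  N4: √((1591.45)² + (-778.66)²) = √(2532713.1025 + 606311.3956) = 1771.73 mm
  N5: √((1743.90)² + (-746.16)²) = √(3041187.2100 + 556754.7456) = 1896.82 mm
  N6: √((1817.64)² + (-500.43)²) = √(3303815.1696 + 250430.1849) = 1885.27 mm
  N7: √((1629.66)² + (-111.32)²) = √(2655791.7156 + 12392.1424) = 1633.46 mm
  N8: √((252.60)² + (-177.64)²) = √(63806.7600 + 31555.9696) = 308.81 mm
  → nearest: N8 (308.81 mm)

P→N4; Q→N7; R→N8; S→N8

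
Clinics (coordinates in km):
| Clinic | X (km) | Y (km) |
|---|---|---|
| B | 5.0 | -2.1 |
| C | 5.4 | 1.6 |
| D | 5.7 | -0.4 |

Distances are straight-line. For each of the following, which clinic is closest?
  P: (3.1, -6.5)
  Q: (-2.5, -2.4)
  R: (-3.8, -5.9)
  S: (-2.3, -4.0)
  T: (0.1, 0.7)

P→B; Q→B; R→B; S→B; T→C

P at (3.1, -6.5):
  B: √((1.9)² + (4.4)²) = √(3.6100 + 19.3600) = 4.79 km
  C: √((2.3)² + (8.1)²) = √(5.2900 + 65.6100) = 8.42 km
  D: √((2.6)² + (6.1)²) = √(6.7600 + 37.2100) = 6.63 km
  → nearest: B (4.79 km)
Q at (-2.5, -2.4):
  B: √((7.5)² + (0.3)²) = √(56.2500 + 0.0900) = 7.51 km
  C: √((7.9)² + (4.0)²) = √(62.4100 + 16.0000) = 8.85 km
  D: √((8.2)² + (2.0)²) = √(67.2400 + 4.0000) = 8.44 km
  → nearest: B (7.51 km)
R at (-3.8, -5.9):
  B: √((8.8)² + (3.8)²) = √(77.4400 + 14.4400) = 9.59 km
  C: √((9.2)² + (7.5)²) = √(84.6400 + 56.2500) = 11.87 km
  D: √((9.5)² + (5.5)²) = √(90.2500 + 30.2500) = 10.98 km
  → nearest: B (9.59 km)
S at (-2.3, -4.0):
  B: √((7.3)² + (1.9)²) = √(53.2900 + 3.6100) = 7.54 km
  C: √((7.7)² + (5.6)²) = √(59.2900 + 31.3600) = 9.52 km
  D: √((8.0)² + (3.6)²) = √(64.0000 + 12.9600) = 8.77 km
  → nearest: B (7.54 km)
T at (0.1, 0.7):
  B: √((4.9)² + (-2.8)²) = √(24.0100 + 7.8400) = 5.64 km
  C: √((5.3)² + (0.9)²) = √(28.0900 + 0.8100) = 5.38 km
  D: √((5.6)² + (-1.1)²) = √(31.3600 + 1.2100) = 5.71 km
  → nearest: C (5.38 km)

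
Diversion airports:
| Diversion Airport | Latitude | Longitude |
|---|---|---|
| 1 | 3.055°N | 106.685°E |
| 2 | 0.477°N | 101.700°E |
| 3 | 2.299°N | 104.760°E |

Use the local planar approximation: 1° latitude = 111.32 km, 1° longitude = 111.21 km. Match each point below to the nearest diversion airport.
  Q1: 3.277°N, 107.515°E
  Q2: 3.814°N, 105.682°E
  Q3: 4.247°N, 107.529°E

Q1→1; Q2→1; Q3→1

Q1 at 3.277°N, 107.515°E:
  1: √((-0.222·111.32)² + (-0.830·111.21)²) = √(610.73435 + 8520.08380) = 95.555 km
  2: √((-2.800·111.32)² + (-5.815·111.21)²) = √(97154.39642 + 418202.97660) = 717.884 km
  3: √((-0.978·111.32)² + (-2.755·111.21)²) = √(11852.88593 + 93870.87971) = 325.152 km
  → nearest: 1 (95.555 km)
Q2 at 3.814°N, 105.682°E:
  1: √((-0.759·111.32)² + (1.003·111.21)²) = √(7138.87779 + 12441.98139) = 139.932 km
  2: √((-3.337·111.32)² + (-3.982·111.21)²) = √(137993.55675 + 196105.68909) = 578.013 km
  3: √((-1.515·111.32)² + (-0.922·111.21)²) = √(28442.75504 + 10513.55337) = 197.374 km
  → nearest: 1 (139.932 km)
Q3 at 4.247°N, 107.529°E:
  1: √((-1.192·111.32)² + (-0.844·111.21)²) = √(17607.54902 + 8809.93237) = 162.535 km
  2: √((-3.770·111.32)² + (-5.829·111.21)²) = √(176128.28072 + 420219.10373) = 772.235 km
  3: √((-1.948·111.32)² + (-2.769·111.21)²) = √(47024.51233 + 94827.34538) = 376.632 km
  → nearest: 1 (162.535 km)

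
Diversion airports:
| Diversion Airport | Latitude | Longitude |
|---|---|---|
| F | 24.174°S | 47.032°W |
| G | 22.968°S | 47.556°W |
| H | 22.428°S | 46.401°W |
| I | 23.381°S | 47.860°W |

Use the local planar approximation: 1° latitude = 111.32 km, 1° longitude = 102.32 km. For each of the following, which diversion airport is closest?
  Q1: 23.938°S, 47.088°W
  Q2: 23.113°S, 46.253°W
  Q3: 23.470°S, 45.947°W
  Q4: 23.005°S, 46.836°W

Q1→F; Q2→H; Q3→H; Q4→G

Q1 at 23.938°S, 47.088°W:
  F: √((-0.236·111.32)² + (0.056·102.32)²) = √(690.19276 + 32.83198) = 26.889 km
  G: √((0.970·111.32)² + (-0.468·102.32)²) = √(11659.76678 + 2293.04601) = 118.122 km
  H: √((1.510·111.32)² + (0.687·102.32)²) = √(28255.32389 + 4941.22394) = 182.199 km
  I: √((0.557·111.32)² + (-0.772·102.32)²) = √(3844.64979 + 6239.58440) = 100.420 km
  → nearest: F (26.889 km)
Q2 at 23.113°S, 46.253°W:
  F: √((-1.061·111.32)² + (-0.779·102.32)²) = √(13950.09493 + 6353.25048) = 142.490 km
  G: √((0.145·111.32)² + (-1.303·102.32)²) = √(260.54479 + 17775.01166) = 134.297 km
  H: √((0.685·111.32)² + (-0.148·102.32)²) = √(5814.70302 + 229.32135) = 77.743 km
  I: √((-0.268·111.32)² + (-1.607·102.32)²) = √(890.05324 + 27036.64611) = 167.113 km
  → nearest: H (77.743 km)
Q3 at 23.470°S, 45.947°W:
  F: √((-0.704·111.32)² + (-1.085·102.32)²) = √(6141.74405 + 12324.81870) = 135.892 km
  G: √((0.502·111.32)² + (-1.609·102.32)²) = √(3122.86945 + 27103.98518) = 173.859 km
  H: √((1.042·111.32)² + (-0.454·102.32)²) = √(13454.94210 + 2157.90722) = 124.951 km
  I: √((0.089·111.32)² + (-1.913·102.32)²) = √(98.15816 + 38313.42728) = 195.989 km
  → nearest: H (124.951 km)
Q4 at 23.005°S, 46.836°W:
  F: √((-1.169·111.32)² + (-0.196·102.32)²) = √(16934.61851 + 402.19179) = 131.669 km
  G: √((0.037·111.32)² + (-0.720·102.32)²) = √(16.96484 + 5427.32784) = 73.785 km
  H: √((0.577·111.32)² + (0.435·102.32)²) = √(4125.70358 + 1981.06888) = 78.146 km
  I: √((-0.376·111.32)² + (-1.024·102.32)²) = √(1751.95152 + 10977.94312) = 112.827 km
  → nearest: G (73.785 km)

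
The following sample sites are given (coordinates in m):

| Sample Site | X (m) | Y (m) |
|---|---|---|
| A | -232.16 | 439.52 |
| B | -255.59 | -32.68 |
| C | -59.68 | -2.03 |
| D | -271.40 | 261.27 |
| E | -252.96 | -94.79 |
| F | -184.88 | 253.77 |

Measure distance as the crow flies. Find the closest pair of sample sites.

Pairwise distances:
B–E: √((2.63)² + (-62.11)²) = √(6.9169 + 3857.6521) = 62.17 m
D–F: √((86.52)² + (-7.50)²) = √(7485.7104 + 56.2500) = 86.84 m
A–D: √((-39.24)² + (-178.25)²) = √(1539.7776 + 31773.0625) = 182.52 m
A–F: √((47.28)² + (-185.75)²) = √(2235.3984 + 34503.0625) = 191.67 m
B–C: √((195.91)² + (30.65)²) = √(38380.7281 + 939.4225) = 198.29 m
C–E: √((-193.28)² + (-92.76)²) = √(37357.1584 + 8604.4176) = 214.39 m
C–F: √((-125.20)² + (255.80)²) = √(15675.0400 + 65433.6400) = 284.80 m
B–D: √((-15.81)² + (293.95)²) = √(249.9561 + 86406.6025) = 294.37 m
B–F: √((70.71)² + (286.45)²) = √(4999.9041 + 82053.6025) = 295.05 m
C–D: √((-211.72)² + (263.30)²) = √(44825.3584 + 69326.8900) = 337.86 m
E–F: √((68.08)² + (348.56)²) = √(4634.8864 + 121494.0736) = 355.15 m
D–E: √((18.44)² + (-356.06)²) = √(340.0336 + 126778.7236) = 356.54 m
A–B: √((-23.43)² + (-472.20)²) = √(548.9649 + 222972.8400) = 472.78 m
A–C: √((172.48)² + (-441.55)²) = √(29749.3504 + 194966.4025) = 474.04 m
A–E: √((-20.80)² + (-534.31)²) = √(432.6400 + 285487.1761) = 534.71 m
Closest pair: B–E at 62.17 m.

B and E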